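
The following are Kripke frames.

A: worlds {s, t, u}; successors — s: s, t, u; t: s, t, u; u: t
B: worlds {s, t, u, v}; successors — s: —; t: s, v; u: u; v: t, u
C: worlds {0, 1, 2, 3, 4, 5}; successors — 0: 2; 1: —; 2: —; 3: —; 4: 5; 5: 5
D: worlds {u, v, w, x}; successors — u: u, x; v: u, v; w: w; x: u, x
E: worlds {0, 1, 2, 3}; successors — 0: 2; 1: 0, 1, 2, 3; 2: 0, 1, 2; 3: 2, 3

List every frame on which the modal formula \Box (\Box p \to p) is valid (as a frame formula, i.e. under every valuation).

D

The schema corresponds to shift-reflexivity: \forall x \forall y (Rxy \to Ryy).
A: fails — Rtu but not Ruu.
B: fails — Rtv but not Rvv.
C: fails — R02 but not R22.
D: holds.
E: fails — R10 but not R00.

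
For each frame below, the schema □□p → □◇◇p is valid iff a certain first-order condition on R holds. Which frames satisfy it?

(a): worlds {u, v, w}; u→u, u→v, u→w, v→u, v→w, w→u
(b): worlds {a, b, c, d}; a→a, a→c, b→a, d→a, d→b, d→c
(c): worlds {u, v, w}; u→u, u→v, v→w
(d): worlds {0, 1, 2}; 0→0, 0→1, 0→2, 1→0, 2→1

(a), (d)

Frame correspondent (Sahlqvist): ∀x ∀z (xRz → ∃w (xR²w ∧ zR²w)) — i.e. a generalized confluence (Geach) condition.
(a): holds.
(b): fails — aRc but no w with aR²w and cR²w.
(c): fails — uRv but no t with uR²t and vR²t.
(d): holds.
Valid on: (a), (d).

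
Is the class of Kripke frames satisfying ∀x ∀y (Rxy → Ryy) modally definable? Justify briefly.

The condition is shift-reflexivity. A defining modal formula is □(□r → r).
Suppose □(□r→r) is valid. Take Rxy and set V(r)={w : Ryw}. Then at y, □r holds; since □(□r→r) at x, □r→r at y, so r at y, i.e. Ryy.

Definable; □(□r → r) defines it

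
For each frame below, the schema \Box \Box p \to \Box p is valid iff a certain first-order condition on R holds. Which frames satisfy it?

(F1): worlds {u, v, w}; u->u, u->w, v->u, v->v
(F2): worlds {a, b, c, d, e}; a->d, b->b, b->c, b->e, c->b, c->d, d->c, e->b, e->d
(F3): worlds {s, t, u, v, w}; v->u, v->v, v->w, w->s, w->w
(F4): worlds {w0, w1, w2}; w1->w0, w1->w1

The schema corresponds to density: \forall x \forall y (Rxy \to \exists z (Rxz \wedge Rzy)).
(F1): satisfies the condition.
(F2): fails — Rcd but no z with Rcz and Rzd.
(F3): satisfies the condition.
(F4): satisfies the condition.

(F1), (F3), (F4)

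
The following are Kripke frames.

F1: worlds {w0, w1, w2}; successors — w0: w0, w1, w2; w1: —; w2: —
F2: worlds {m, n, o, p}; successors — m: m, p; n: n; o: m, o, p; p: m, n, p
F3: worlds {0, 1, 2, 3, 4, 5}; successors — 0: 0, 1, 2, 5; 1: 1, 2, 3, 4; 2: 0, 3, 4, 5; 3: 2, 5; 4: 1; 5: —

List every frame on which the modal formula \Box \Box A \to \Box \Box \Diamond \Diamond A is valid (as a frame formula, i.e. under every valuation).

The schema corresponds to a generalized confluence (Geach) condition: \forall x \forall z (x R^2 z \to \exists w (x R^2 w \wedge z R^2 w)).
F1: fails — w0R²w1 but no w with w0R²w and w1R²w.
F2: ✓.
F3: fails — 0R²5 but no w with 0R²w and 5R²w.
Valid on: F2.

F2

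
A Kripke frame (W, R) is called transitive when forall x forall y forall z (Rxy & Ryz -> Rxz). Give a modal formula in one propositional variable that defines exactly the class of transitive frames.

The condition is transitivity. The 4 schema □ψ → □□ψ defines it.
Suppose □ψ→□□ψ is valid. Take Rxy, Ryz and set V(ψ)={w : Rxw}. Then □ψ at x, so □□ψ at x, so □ψ at y, so ψ at z, i.e. Rxz.

□ψ → □□ψ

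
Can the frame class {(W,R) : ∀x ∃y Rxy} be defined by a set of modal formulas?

Yes — defined by □p → ◇p

This is a Sahlqvist condition; the D axiom □p → ◇p defines it.
Suppose □p→◇p is valid. At any x set V(p)=W. Then □p at x, so ◇p at x, so x has a successor.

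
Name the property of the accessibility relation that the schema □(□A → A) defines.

This is the T□ axiom.
It corresponds to shift-reflexivity: ∀x ∀y (Rxy → Ryy).

shift-reflexivity: ∀x ∀y (Rxy → Ryy)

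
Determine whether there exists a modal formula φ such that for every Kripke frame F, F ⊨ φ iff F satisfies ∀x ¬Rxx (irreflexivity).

Not modally definable

If a class were modally definable it would be closed under surjective bounded morphisms (Goldblatt–Thomason).
The 4-cycle (worlds w0,w1,w2,w3 with w0→w1→w2→w3→w0) is irreflexive, and the map sending every world to a single reflexive point • is a surjective bounded morphism (forth: every edge maps to (•,•); back: every world has a successor). So any modal formula valid on the 4-cycle is also valid on the reflexive point, which is not irreflexive.
So no modal formula (or set of formulas) defines exactly the irreflexive frames.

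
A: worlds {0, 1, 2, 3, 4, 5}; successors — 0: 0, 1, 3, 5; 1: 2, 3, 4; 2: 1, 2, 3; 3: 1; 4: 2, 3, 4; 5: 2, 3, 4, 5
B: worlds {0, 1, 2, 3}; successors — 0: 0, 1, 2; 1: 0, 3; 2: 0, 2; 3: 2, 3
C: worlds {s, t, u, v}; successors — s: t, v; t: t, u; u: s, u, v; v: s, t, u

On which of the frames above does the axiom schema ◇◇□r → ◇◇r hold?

The schema corresponds to a generalized confluence (Geach) condition: ∀x ∀y (xR²y → ∃w (yRw ∧ xR²w)).
A: fails — 3R²3 but no w with 3Rw and 3R²w.
B: holds.
C: holds.

B, C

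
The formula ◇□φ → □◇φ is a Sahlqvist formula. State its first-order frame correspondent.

convergence

Suppose ◇□φ→□◇φ is valid. Take Rxy, Rxz and set V(φ)={w : Ryw}. Then □φ at y so ◇□φ at x, so □◇φ at x, so ◇φ at z, giving w with Rzw and Ryw.
Conversely, any frame satisfying ∀x ∀y ∀z (Rxy ∧ Rxz → ∃w (Ryw ∧ Rzw)) validates the schema.
Frame condition: ∀x ∀y ∀z (Rxy ∧ Rxz → ∃w (Ryw ∧ Rzw)).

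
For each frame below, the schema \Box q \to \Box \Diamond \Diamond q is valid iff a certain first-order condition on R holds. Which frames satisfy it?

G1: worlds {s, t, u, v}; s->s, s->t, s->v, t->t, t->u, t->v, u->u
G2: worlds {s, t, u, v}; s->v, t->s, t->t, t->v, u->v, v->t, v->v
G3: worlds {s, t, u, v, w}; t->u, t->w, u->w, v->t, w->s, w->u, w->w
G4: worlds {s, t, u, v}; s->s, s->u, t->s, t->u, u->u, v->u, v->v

This is the axiom for a generalized confluence (Geach) condition; its first-order frame correspondent is \forall x \forall z (xRz \to \exists w (xRw \wedge z R^2 w)).
G1: fails — sRv but no w with sRw and vR²w.
G2: ✓.
G3: fails — vRt but no w* with vRw* and tR²w*.
G4: ✓.

G2, G4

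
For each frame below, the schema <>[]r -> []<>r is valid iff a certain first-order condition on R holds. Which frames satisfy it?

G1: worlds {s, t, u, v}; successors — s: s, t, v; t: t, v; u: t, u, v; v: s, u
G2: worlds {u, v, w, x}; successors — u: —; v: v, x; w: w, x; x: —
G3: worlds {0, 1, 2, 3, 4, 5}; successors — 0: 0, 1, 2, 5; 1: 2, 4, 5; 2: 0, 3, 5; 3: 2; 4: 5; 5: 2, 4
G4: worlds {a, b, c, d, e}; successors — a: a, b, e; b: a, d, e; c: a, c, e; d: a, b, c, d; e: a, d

The schema corresponds to convergence: forall x forall y forall z (Rxy & Rxz -> exists w (Ryw & Rzw)).
G1: fails — Rsv and Rst but v and t have no common successor.
G2: fails — Rvx and Rvx but x and x have no common successor.
G3: fails — R02 and R05 but 2 and 5 have no common successor.
G4: ✓.
Valid on: G4.

G4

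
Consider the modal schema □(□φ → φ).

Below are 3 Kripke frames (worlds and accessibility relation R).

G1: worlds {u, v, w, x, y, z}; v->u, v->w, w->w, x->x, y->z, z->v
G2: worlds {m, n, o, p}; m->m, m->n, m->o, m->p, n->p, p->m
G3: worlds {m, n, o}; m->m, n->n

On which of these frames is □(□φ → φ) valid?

G3

The schema corresponds to shift-reflexivity: ∀x ∀y (Rxy → Ryy).
G1: fails — Rvu but not Ruu.
G2: fails — Rmo but not Roo.
G3: condition met.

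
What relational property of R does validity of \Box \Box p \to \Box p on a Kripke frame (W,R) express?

Density

Suppose □□p→□p is valid. Take Rxy and set V(p)={w : xR²w}. Then □□p at x, so □p at x, so p at y, i.e. ∃z(Rxz∧Rzy).
Conversely, any frame satisfying \forall x \forall y (Rxy \to \exists z (Rxz \wedge Rzy)) validates the schema.
Frame condition: \forall x \forall y (Rxy \to \exists z (Rxz \wedge Rzy)).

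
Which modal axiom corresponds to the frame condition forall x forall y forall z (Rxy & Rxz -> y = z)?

◇r → □r

This is partial functionality; the standard corresponding axiom is CD: ◇r → □r.
Suppose ◇r→□r is valid. Take Rxy, Rxz and set V(r)={y}. Then ◇r at x, so □r at x, so r at z, i.e. z=y.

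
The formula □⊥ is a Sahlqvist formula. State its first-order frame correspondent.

emptiness of R

□⊥ is valid iff no world has any successor (otherwise □⊥ fails at any world with one).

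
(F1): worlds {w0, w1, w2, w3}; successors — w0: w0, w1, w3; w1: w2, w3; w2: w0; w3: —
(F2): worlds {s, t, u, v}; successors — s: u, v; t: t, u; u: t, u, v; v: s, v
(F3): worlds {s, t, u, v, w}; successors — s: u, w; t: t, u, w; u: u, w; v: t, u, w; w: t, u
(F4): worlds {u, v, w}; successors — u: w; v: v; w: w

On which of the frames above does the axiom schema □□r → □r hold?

Frame correspondent (Sahlqvist): ∀x ∀y (Rxy → ∃z (Rxz ∧ Rzy)) — i.e. density.
(F1): fails — Rw1w2 but no z with Rw1z and Rzw2.
(F2): ✓.
(F3): ✓.
(F4): ✓.
Valid on: (F2), (F3), (F4).

(F2), (F3), (F4)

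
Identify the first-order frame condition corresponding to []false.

Emptiness of R

□⊥ is valid iff no world has any successor (otherwise □⊥ fails at any world with one).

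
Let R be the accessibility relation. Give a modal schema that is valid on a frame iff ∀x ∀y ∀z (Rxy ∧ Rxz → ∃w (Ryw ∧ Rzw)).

The condition is convergence. The .2 schema ◇□p → □◇p defines it.

◇□p → □◇p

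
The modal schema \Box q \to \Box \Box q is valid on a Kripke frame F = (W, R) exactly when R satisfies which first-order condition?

This schema is the 4 axiom.
Its frame correspondent is transitivity — \forall x \forall y \forall z (Rxy \wedge Ryz \to Rxz).

transitivity: \forall x \forall y \forall z (Rxy \wedge Ryz \to Rxz)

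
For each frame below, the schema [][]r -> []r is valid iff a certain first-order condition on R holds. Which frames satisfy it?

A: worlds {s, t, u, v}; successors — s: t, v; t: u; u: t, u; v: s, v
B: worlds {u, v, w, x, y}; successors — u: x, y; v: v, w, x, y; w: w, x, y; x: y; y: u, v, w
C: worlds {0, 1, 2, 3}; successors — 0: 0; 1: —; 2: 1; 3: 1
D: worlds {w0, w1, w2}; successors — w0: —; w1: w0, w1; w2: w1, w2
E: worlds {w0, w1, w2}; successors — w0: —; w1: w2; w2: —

The schema corresponds to density: forall x forall y (Rxy -> exists z (Rxz & Rzy)).
A: fails — Rst but no z with Rsz and Rzt.
B: fails — Rux but no z with Ruz and Rzx.
C: fails — R21 but no z with R2z and Rz1.
D: condition met.
E: fails — Rw1w2 but no z with Rw1z and Rzw2.
Valid on: D.

D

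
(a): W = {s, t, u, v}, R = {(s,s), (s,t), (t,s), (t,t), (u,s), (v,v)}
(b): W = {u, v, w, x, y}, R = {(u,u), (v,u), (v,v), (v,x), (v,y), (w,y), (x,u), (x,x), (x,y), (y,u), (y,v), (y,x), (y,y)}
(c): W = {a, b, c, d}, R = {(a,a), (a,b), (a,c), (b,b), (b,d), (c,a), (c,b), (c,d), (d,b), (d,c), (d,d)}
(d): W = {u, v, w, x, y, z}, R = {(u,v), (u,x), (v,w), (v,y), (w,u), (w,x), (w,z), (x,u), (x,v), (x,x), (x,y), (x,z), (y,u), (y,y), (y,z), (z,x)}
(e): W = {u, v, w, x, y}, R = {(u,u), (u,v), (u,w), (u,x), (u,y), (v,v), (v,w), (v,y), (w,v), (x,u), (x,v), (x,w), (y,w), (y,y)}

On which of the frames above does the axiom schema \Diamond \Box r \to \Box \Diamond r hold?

The schema corresponds to convergence: \forall x \forall y \forall z (Rxy \wedge Rxz \to \exists w (Ryw \wedge Rzw)).
(a): holds.
(b): holds.
(c): holds.
(d): fails — Rxz and Rxy but z and y have no common successor.
(e): fails — Ruw and Ruy but w and y have no common successor.

(a), (b), (c)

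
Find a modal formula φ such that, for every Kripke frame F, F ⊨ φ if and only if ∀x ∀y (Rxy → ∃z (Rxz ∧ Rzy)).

□□p → □p

The condition is density. The C4 schema □□p → □p defines it.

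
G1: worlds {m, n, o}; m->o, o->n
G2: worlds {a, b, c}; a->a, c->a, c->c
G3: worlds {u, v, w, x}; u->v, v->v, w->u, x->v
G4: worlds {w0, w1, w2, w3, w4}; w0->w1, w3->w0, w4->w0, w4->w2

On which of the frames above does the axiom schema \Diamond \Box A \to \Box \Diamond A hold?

The schema corresponds to convergence: \forall x \forall y \forall z (Rxy \wedge Rxz \to \exists w (Ryw \wedge Rzw)).
G1: fails — Ron and Ron but n and n have no common successor.
G2: ✓.
G3: ✓.
G4: fails — Rw0w1 and Rw0w1 but w1 and w1 have no common successor.

G2, G3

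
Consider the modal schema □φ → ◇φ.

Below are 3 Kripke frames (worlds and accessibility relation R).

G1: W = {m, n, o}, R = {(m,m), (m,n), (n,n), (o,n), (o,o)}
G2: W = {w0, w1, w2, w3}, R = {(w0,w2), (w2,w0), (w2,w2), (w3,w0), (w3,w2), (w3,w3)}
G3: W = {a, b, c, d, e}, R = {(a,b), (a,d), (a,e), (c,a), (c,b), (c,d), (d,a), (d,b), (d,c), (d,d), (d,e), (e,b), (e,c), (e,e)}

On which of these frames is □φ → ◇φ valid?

G1

The schema corresponds to seriality: ∀x ∃y Rxy.
G1: holds.
G2: fails — world w1 has no successor.
G3: fails — world b has no successor.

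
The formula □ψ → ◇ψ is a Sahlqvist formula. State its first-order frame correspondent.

seriality

Suppose □ψ→◇ψ is valid. At any x set V(ψ)=W. Then □ψ at x, so ◇ψ at x, so x has a successor.
The converse is a direct semantic check.
Frame condition: ∀x ∃y Rxy.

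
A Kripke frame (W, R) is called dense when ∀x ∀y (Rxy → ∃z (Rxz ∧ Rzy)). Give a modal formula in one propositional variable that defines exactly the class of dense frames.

□□q → □q

The condition is density. The C4 schema □□q → □q defines it.
Suppose □□q→□q is valid. Take Rxy and set V(q)={w : xR²w}. Then □□q at x, so □q at x, so q at y, i.e. ∃z(Rxz∧Rzy).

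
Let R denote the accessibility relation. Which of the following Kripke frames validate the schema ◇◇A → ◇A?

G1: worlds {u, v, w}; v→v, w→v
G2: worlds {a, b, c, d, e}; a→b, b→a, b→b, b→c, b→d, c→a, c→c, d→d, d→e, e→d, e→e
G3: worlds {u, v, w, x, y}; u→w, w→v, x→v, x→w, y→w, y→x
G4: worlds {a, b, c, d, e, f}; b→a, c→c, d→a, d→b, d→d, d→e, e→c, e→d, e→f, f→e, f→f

G1

The schema corresponds to a generalized confluence (Geach) condition: ∀x ∀y (xR²y → ∃w (y = w ∧ xRw)).
G1: satisfies the condition.
G2: fails — aR²a but no w with a=w and aRw.
G3: fails — uR²v but no t with v=t and uRt.
G4: fails — dR²c but no w with c=w and dRw.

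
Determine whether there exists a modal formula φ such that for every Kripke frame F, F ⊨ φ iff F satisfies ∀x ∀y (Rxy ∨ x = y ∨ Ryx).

Modal frame validity is preserved under disjoint unions.
Take 4 disjoint single-world reflexive frames: each is trivially connected, but their disjoint union has 4 worlds with no edge between distinct components, so it is not connected.
Hence connectedness of R is not modally definable.

Not definable by any modal formula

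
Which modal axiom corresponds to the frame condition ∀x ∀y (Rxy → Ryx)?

r → □◇r

The condition is symmetry. The B schema r → □◇r defines it.
Suppose r→□◇r is valid. Take Rxy and set V(r)={x}. Then r at x, so □◇r at x, so ◇r at y, so some z with Ryz has r; z=x, i.e. Ryx.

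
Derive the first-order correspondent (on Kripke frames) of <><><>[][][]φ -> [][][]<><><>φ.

This is a Sahlqvist (Geach-type) schema ◇^3□^3φ → □^3◇^3φ.
Minimal-valuation argument: fix x; take any y with xR^3y and any z with xR^3z. Set V(φ) to the set of worlds R-reachable from y in exactly 3 steps. Then □^3φ holds at y, so the antecedent holds at x; validity forces ◇^3φ at z, giving a w with zR^3w and yR^3w.
First-order correspondent: forall x forall y forall z ((x R^3 y & x R^3 z) -> exists w (y R^3 w & z R^3 w)).

forall x forall y forall z ((x R^3 y & x R^3 z) -> exists w (y R^3 w & z R^3 w))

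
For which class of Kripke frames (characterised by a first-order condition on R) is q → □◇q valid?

Suppose q→□◇q is valid. Take Rxy and set V(q)={x}. Then q at x, so □◇q at x, so ◇q at y, so some z with Ryz has q; z=x, i.e. Ryx.

symmetry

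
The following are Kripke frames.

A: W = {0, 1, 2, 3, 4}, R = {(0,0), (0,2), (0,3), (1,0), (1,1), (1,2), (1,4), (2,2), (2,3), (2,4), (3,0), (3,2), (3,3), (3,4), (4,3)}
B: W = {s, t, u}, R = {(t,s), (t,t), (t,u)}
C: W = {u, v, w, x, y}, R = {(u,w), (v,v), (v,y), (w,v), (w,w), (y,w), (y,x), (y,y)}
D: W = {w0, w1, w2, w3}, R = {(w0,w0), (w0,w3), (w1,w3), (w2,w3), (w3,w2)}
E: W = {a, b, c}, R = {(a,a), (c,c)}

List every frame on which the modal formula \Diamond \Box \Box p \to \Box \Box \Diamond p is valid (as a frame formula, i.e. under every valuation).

A, E

This is the axiom for a generalized confluence (Geach) condition; its first-order frame correspondent is \forall x \forall y \forall z ((xRy \wedge x R^2 z) \to \exists w (y R^2 w \wedge zRw)).
A: ✓.
B: fails — tRs, tR²s but no w with sR²w and sRw.
C: fails — vRv, vR²x but no t with vR²t and xRt.
D: fails — w0Rw3, w0R²w3 but no w with w3R²w and w3Rw.
E: ✓.
Valid on: A, E.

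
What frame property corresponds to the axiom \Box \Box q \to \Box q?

Suppose □□q→□q is valid. Take Rxy and set V(q)={w : xR²w}. Then □□q at x, so □q at x, so q at y, i.e. ∃z(Rxz∧Rzy).
The converse is a direct semantic check.
Frame condition: \forall x \forall y (Rxy \to \exists z (Rxz \wedge Rzy)).

density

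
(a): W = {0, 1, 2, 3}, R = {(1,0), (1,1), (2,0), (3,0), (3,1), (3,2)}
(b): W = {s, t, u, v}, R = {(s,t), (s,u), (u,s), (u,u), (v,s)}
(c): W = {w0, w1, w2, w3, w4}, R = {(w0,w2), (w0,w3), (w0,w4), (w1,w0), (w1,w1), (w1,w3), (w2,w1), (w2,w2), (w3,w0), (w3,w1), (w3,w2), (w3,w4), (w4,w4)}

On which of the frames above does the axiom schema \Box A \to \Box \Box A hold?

The schema corresponds to transitivity: \forall x \forall y \forall z (Rxy \wedge Ryz \to Rxz).
(a): satisfies the condition.
(b): fails — Rus and Rst but not Rut.
(c): fails — Rw1w0 and Rw0w4 but not Rw1w4.

(a)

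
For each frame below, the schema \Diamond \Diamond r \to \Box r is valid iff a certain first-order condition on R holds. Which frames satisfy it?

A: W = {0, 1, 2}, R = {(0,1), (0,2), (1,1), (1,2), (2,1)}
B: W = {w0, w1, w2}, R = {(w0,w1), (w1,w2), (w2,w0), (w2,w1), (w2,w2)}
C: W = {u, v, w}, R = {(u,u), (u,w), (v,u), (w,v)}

none

This is the axiom for a generalized confluence (Geach) condition; its first-order frame correspondent is \forall x \forall y \forall z ((x R^2 y \wedge xRz) \to \exists w (y = w \wedge z = w)).
A: fails — 0R²1, 0R2 but 1 ≠ 2.
B: fails — w0R²w2, w0Rw1 but w2 ≠ w1.
C: fails — uR²u, uRw but u ≠ w.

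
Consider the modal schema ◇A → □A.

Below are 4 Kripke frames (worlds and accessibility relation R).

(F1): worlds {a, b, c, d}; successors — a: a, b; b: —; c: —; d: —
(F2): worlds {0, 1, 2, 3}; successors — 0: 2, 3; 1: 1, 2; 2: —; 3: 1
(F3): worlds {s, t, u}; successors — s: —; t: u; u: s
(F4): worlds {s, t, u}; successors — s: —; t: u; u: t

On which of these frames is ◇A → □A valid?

(F3), (F4)

This is the axiom for partial functionality; its first-order frame correspondent is ∀x ∀y ∀z (Rxy ∧ Rxz → y = z).
(F1): fails — a sees both a and b.
(F2): fails — 0 sees both 2 and 3.
(F3): satisfies the condition.
(F4): satisfies the condition.
Valid on: (F3), (F4).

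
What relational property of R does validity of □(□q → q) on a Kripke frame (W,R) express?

Shift-reflexivity

This schema is the T□ axiom.
It corresponds to shift-reflexivity: ∀x ∀y (Rxy → Ryy).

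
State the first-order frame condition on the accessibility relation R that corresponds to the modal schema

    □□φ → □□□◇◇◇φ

∀x ∀z (xR³z → ∃w (xR²w ∧ zR³w))

This is a Sahlqvist (Geach-type) schema ◇^0□^2φ → □^3◇^3φ.
Minimal-valuation argument: fix x; take any y with xR^0y and any z with xR^3z. Set V(φ) to the set of worlds R-reachable from y in exactly 2 steps. Then □^2φ holds at y, so the antecedent holds at x; validity forces ◇^3φ at z, giving a w with zR^3w and yR^2w.
First-order correspondent: ∀x ∀z (xR³z → ∃w (xR²w ∧ zR³w)).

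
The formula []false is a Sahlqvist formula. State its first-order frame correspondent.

Emptiness of R

□⊥ is valid iff no world has any successor (otherwise □⊥ fails at any world with one).
Conversely, on a frame with emptiness of R the schema holds at every world under every valuation.
Frame condition: forall x forall y ~Rxy.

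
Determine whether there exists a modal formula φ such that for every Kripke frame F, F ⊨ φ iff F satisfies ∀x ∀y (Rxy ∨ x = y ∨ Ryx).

Not modally definable

Any modally definable frame class is closed under disjoint unions.
Take 4 disjoint single-world reflexive frames: each is trivially connected, but their disjoint union has 4 worlds with no edge between distinct components, so it is not connected.
Hence connectedness of R is not modally definable.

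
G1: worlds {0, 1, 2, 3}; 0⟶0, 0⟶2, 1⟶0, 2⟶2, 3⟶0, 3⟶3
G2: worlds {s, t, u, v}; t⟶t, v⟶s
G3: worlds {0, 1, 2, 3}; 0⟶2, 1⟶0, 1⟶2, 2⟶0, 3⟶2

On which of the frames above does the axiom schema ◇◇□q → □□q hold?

G2

This is the axiom for a generalized confluence (Geach) condition; its first-order frame correspondent is ∀x ∀y ∀z ((xR²y ∧ xR²z) → ∃w (yRw ∧ z = w)).
G1: fails — 0R²2, 0R²0 but no w with 2Rw and 0=w.
G2: condition met.
G3: fails — 0R²0, 0R²0 but no w with 0Rw and 0=w.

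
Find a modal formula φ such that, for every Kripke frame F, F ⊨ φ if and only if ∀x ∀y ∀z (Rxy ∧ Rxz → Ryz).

The condition is the Euclidean property. The 5 schema ◇r → □◇r defines it.

◇r → □◇r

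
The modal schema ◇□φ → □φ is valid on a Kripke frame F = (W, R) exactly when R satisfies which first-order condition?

This is a form of the 5 axiom.
It corresponds to the Euclidean property: ∀x ∀y ∀z (Rxy ∧ Rxz → Ryz).

the Euclidean property: ∀x ∀y ∀z (Rxy ∧ Rxz → Ryz)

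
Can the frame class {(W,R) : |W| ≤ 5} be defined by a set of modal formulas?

Modal frame validity is preserved under disjoint unions.
Any modal formula valid on each of 6 disjoint one-world frames is valid on their disjoint union (validity is preserved under disjoint unions). Each one-world frame has |W|=1≤5, but the union has |W|=6.
Hence having at most 5 worlds is not modally definable.

Not definable by any modal formula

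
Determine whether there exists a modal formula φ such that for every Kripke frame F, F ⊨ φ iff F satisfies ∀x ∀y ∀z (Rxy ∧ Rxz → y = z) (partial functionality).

Yes, by ◇p → □p

The condition is partial functionality. A defining modal formula is ◇p → □p.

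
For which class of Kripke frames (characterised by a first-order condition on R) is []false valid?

emptiness of R: forall x forall y ~Rxy

□⊥ is valid iff no world has any successor (otherwise □⊥ fails at any world with one).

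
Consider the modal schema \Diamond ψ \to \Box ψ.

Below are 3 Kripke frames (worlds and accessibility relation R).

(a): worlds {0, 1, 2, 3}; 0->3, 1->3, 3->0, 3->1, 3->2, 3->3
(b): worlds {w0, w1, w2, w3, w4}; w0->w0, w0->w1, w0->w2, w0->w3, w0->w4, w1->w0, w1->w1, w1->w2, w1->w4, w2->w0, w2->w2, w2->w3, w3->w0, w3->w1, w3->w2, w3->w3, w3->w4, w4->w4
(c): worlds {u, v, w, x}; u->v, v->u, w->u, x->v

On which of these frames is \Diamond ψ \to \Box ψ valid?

Frame correspondent (Sahlqvist): \forall x \forall y \forall z (Rxy \wedge Rxz \to y = z) — i.e. partial functionality.
(a): fails — 3 sees both 0 and 1.
(b): fails — w0 sees both w0 and w1.
(c): ✓.
Valid on: (c).

(c)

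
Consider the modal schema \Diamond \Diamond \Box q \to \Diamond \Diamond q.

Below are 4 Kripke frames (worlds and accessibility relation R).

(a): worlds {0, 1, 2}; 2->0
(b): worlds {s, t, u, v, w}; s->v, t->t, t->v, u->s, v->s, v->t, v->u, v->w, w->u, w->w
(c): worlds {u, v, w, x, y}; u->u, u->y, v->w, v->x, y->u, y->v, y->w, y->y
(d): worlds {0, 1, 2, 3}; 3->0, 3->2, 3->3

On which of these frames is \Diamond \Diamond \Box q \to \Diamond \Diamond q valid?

(a)

This is the axiom for a generalized confluence (Geach) condition; its first-order frame correspondent is \forall x \forall y (x R^2 y \to \exists w (yRw \wedge x R^2 w)).
(a): satisfies the condition.
(b): fails — sR²s but no w* with sRw* and sR²w*.
(c): fails — uR²w but no t with wRt and uR²t.
(d): fails — 3R²0 but no w with 0Rw and 3R²w.
Valid on: (a).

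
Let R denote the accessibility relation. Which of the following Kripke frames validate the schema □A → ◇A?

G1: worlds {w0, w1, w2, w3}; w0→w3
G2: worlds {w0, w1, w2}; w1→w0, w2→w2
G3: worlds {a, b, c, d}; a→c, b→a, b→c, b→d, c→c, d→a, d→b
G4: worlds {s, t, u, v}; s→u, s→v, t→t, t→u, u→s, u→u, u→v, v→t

G3, G4

The schema corresponds to seriality: ∀x ∃y Rxy.
G1: fails — world w1 has no successor.
G2: fails — world w0 has no successor.
G3: holds.
G4: holds.
Valid on: G3, G4.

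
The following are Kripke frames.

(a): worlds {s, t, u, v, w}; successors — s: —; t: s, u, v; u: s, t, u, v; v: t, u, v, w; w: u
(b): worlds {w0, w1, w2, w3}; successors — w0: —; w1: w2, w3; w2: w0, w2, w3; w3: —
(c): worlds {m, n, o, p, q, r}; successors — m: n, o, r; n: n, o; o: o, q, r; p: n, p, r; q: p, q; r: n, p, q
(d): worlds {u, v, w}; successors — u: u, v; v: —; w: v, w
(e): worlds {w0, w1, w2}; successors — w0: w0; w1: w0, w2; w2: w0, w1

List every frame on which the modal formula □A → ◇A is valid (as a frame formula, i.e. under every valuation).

Frame correspondent (Sahlqvist): ∀x ∃y Rxy — i.e. seriality.
(a): fails — world s has no successor.
(b): fails — world w0 has no successor.
(c): satisfies the condition.
(d): fails — world v has no successor.
(e): satisfies the condition.

(c), (e)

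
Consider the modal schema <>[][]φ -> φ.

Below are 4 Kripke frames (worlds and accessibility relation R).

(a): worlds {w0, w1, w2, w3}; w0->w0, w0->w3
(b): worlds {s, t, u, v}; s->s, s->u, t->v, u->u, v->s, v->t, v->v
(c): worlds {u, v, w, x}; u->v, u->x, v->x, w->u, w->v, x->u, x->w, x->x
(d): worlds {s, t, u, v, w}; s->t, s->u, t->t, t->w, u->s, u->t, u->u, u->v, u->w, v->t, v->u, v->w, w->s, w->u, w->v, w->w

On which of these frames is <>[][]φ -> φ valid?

Frame correspondent (Sahlqvist): forall x forall y (xRy -> exists w (y R^2 w & x = w)) — i.e. a generalized confluence (Geach) condition.
(a): fails — w0Rw3 but no w with w3R²w and w0=w.
(b): fails — sRu but no w with uR²w and s=w.
(c): holds.
(d): holds.
Valid on: (c), (d).

(c), (d)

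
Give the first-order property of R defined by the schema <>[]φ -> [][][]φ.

forall x forall y forall z ((xRy & x R^3 z) -> exists w (yRw & z = w))

This is a Sahlqvist (Geach-type) schema ◇^1□^1φ → □^3◇^0φ.
First-order correspondent: forall x forall y forall z ((xRy & x R^3 z) -> exists w (yRw & z = w)).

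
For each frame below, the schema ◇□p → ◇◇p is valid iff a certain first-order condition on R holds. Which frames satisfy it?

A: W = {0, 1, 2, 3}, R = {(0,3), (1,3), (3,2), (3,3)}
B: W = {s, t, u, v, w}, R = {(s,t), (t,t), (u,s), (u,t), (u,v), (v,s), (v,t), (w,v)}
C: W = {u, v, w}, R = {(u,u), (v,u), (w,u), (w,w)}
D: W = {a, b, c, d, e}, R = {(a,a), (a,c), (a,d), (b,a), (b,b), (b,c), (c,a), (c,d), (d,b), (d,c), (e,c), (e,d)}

B, C, D

This is the axiom for a generalized confluence (Geach) condition; its first-order frame correspondent is ∀x ∀y (xRy → ∃w (yRw ∧ xR²w)).
A: fails — 3R2 but no w with 2Rw and 3R²w.
B: holds.
C: holds.
D: holds.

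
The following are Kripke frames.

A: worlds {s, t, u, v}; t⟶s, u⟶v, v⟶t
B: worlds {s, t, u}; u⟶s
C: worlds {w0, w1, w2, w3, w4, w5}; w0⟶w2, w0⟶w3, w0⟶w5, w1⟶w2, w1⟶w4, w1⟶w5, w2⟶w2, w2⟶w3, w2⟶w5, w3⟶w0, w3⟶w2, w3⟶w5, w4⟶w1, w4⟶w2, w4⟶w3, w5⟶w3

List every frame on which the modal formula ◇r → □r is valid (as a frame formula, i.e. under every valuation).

A, B

The schema corresponds to partial functionality: ∀x ∀y ∀z (Rxy ∧ Rxz → y = z).
A: satisfies the condition.
B: satisfies the condition.
C: fails — w0 sees both w2 and w3.
Valid on: A, B.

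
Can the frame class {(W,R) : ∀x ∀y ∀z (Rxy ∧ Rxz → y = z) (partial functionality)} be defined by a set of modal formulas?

Definable; ◇r → □r defines it

Yes: it is partial functionality, defined by the CD schema ◇r → □r.
Suppose ◇r→□r is valid. Take Rxy, Rxz and set V(r)={y}. Then ◇r at x, so □r at x, so r at z, i.e. z=y.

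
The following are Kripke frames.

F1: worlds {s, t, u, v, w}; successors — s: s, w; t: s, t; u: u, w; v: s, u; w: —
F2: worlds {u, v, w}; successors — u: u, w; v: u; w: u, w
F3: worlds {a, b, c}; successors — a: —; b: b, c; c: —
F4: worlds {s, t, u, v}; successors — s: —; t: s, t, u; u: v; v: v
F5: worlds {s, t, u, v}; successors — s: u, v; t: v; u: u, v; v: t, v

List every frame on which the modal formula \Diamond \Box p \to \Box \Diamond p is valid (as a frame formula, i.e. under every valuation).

F2, F5

The schema corresponds to convergence: \forall x \forall y \forall z (Rxy \wedge Rxz \to \exists w (Ryw \wedge Rzw)).
F1: fails — Rsw and Rsw but w and w have no common successor.
F2: satisfies the condition.
F3: fails — Rbc and Rbc but c and c have no common successor.
F4: fails — Rts and Rts but s and s have no common successor.
F5: satisfies the condition.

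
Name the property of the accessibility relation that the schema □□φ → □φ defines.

Suppose □□φ→□φ is valid. Take Rxy and set V(φ)={w : xR²w}. Then □□φ at x, so □φ at x, so φ at y, i.e. ∃z(Rxz∧Rzy).

density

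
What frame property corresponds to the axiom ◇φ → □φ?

partial functionality: ∀x ∀y ∀z (Rxy ∧ Rxz → y = z)

This schema is the CD axiom.
It corresponds to partial functionality: ∀x ∀y ∀z (Rxy ∧ Rxz → y = z).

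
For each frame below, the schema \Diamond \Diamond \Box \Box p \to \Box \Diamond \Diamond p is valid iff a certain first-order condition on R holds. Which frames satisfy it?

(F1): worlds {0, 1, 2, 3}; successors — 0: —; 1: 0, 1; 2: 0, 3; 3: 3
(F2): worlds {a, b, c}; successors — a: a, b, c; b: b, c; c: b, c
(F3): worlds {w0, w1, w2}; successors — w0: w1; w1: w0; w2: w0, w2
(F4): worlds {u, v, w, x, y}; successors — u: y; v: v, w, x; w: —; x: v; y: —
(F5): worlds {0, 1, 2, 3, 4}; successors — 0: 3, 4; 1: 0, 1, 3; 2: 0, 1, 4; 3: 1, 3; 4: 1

The schema corresponds to a generalized confluence (Geach) condition: \forall x \forall y \forall z ((x R^2 y \wedge xRz) \to \exists w (y R^2 w \wedge z R^2 w)).
(F1): fails — 1R²0, 1R0 but no w with 0R²w and 0R²w.
(F2): condition met.
(F3): fails — w0R²w0, w0Rw1 but no w with w0R²w and w1R²w.
(F4): fails — vR²v, vRw but no t with vR²t and wR²t.
(F5): condition met.

(F2), (F5)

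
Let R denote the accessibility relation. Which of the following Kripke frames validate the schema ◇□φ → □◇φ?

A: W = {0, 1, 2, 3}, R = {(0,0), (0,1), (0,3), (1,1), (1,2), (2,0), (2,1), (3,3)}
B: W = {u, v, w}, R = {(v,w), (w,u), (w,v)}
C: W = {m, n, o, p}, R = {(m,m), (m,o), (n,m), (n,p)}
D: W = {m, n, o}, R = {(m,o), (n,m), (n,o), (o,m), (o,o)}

This is the axiom for convergence; its first-order frame correspondent is ∀x ∀y ∀z (Rxy ∧ Rxz → ∃w (Ryw ∧ Rzw)).
A: fails — R01 and R03 but 1 and 3 have no common successor.
B: fails — Rwu and Rwu but u and u have no common successor.
C: fails — Rmo and Rmo but o and o have no common successor.
D: satisfies the condition.
Valid on: D.

D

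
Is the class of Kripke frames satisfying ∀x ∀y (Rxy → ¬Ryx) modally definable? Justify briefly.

If a class were modally definable it would be closed under surjective bounded morphisms (Goldblatt–Thomason).
The 4-cycle (worlds a,b,c,d with a→b→c→d→a) is asymmetric. Mapping every world to a single reflexive point • is a surjective bounded morphism, and the reflexive point is not asymmetric (R•• but asymmetry requires ¬R••).
So the class is not modally definable.

No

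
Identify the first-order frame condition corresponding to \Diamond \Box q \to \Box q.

Equivalently (dual form): ◇q → □◇q.
Suppose ◇q→□◇q is valid. Take Rxy, Rxz and set V(q)={y}. Then ◇q at x, so □◇q at x, so ◇q at z, so some w with Rzw has q; w=y, i.e. Rzy. By symmetry of the argument, Ryz.
Conversely, any frame satisfying \forall x \forall y \forall z (Rxy \wedge Rxz \to Ryz) validates the schema.
Frame condition: \forall x \forall y \forall z (Rxy \wedge Rxz \to Ryz).

The Euclidean property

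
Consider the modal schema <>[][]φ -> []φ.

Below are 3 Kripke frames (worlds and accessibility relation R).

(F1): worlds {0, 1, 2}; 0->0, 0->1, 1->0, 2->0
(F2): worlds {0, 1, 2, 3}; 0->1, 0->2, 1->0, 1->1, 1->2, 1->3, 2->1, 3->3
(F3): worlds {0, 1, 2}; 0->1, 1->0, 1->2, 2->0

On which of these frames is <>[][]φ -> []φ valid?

The schema corresponds to a generalized confluence (Geach) condition: forall x forall y forall z ((xRy & xRz) -> exists w (y R^2 w & z = w)).
(F1): ✓.
(F2): fails — 1R3, 1R0 but no w with 3R²w and 0=w.
(F3): fails — 1R2, 1R0 but no w with 2R²w and 0=w.

(F1)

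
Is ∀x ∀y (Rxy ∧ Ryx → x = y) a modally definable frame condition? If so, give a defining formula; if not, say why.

No — not modally definable

Any modally definable frame class is closed under surjective bounded morphisms.
The 6-cycle (worlds 0,1,2,3,4,5 with 0→1→2→3→4→5→0) is antisymmetric. Sending even-indexed worlds to s and odd-indexed worlds to t is a surjective bounded morphism onto the two-world frame with s↔t, which is not antisymmetric.
Hence antisymmetry is not modally definable.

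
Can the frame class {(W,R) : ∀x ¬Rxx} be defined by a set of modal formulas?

No — not modally definable

Modal frame validity is preserved under surjective bounded morphisms.
The 4-cycle (worlds s,t,u,v with s→t→u→v→s) is irreflexive, and the map sending every world to a single reflexive point • is a surjective bounded morphism (forth: every edge maps to (•,•); back: every world has a successor). So any modal formula valid on the 4-cycle is also valid on the reflexive point, which is not irreflexive.
So no modal formula (or set of formulas) defines exactly the irreflexive frames.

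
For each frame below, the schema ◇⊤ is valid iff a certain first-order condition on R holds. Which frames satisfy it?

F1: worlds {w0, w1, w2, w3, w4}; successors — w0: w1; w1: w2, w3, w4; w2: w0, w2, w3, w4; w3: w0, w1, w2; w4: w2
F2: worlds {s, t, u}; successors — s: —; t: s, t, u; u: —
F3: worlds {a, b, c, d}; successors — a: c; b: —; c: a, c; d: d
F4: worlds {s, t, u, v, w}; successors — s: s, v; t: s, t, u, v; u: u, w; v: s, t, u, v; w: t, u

F1, F4

Frame correspondent (Sahlqvist): ∀x ∃y Rxy — i.e. seriality.
F1: satisfies the condition.
F2: fails — world s has no successor.
F3: fails — world b has no successor.
F4: satisfies the condition.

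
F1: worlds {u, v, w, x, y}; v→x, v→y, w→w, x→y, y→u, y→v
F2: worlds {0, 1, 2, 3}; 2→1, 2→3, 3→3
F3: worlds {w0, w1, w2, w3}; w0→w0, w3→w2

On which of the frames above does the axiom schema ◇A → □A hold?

This is the axiom for partial functionality; its first-order frame correspondent is ∀x ∀y ∀z (Rxy ∧ Rxz → y = z).
F1: fails — v sees both x and y.
F2: fails — 2 sees both 1 and 3.
F3: ✓.
Valid on: F3.

F3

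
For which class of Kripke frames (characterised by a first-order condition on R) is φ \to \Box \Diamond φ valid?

Suppose φ→□◇φ is valid. Take Rxy and set V(φ)={x}. Then φ at x, so □◇φ at x, so ◇φ at y, so some z with Ryz has φ; z=x, i.e. Ryx.

Symmetry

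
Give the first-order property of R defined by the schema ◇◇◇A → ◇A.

∀x ∀y (xR³y → ∃w (y = w ∧ xRw))

This is a Sahlqvist (Geach-type) schema ◇^3□^0A → □^0◇^1A.
Minimal-valuation argument: fix x; take any y with xR^3y and any z with xR^0z. Set V(A) to the set of worlds R-reachable from y in exactly 0 steps. Then □^0A holds at y, so the antecedent holds at x; validity forces ◇^1A at z, giving a w with zR^1w and yR^0w.
First-order correspondent: ∀x ∀y (xR³y → ∃w (y = w ∧ xRw)).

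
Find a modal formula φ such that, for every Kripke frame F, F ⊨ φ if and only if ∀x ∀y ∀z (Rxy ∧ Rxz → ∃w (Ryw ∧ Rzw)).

◇□q → □◇q

This is convergence; the standard corresponding axiom is .2: ◇□q → □◇q.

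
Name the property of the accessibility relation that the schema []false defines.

Emptiness of R

□⊥ is valid iff no world has any successor (otherwise □⊥ fails at any world with one).
Conversely, any frame satisfying forall x forall y ~Rxy validates the schema.
So the correspondent is emptiness of R.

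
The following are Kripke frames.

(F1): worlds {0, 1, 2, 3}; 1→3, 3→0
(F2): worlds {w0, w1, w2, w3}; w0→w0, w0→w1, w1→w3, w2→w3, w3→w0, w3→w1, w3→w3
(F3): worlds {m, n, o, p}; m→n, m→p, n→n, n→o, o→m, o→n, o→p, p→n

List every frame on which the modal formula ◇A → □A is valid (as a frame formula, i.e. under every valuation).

(F1)

The schema corresponds to partial functionality: ∀x ∀y ∀z (Rxy ∧ Rxz → y = z).
(F1): condition met.
(F2): fails — w0 sees both w0 and w1.
(F3): fails — m sees both n and p.
Valid on: (F1).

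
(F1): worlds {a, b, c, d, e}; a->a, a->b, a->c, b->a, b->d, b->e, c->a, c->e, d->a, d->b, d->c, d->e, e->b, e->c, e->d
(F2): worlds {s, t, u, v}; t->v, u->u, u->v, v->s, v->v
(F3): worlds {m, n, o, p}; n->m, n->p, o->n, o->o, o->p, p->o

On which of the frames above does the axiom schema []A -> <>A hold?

(F1)

The schema corresponds to seriality: forall x exists y Rxy.
(F1): condition met.
(F2): fails — world s has no successor.
(F3): fails — world m has no successor.
Valid on: (F1).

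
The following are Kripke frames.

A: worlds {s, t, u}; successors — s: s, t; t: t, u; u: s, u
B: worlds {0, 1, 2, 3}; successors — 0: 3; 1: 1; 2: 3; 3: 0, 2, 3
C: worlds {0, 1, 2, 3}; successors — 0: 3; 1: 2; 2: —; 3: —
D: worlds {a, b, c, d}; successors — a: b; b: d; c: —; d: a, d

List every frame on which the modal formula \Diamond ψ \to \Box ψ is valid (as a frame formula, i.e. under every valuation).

C

This is the axiom for partial functionality; its first-order frame correspondent is \forall x \forall y \forall z (Rxy \wedge Rxz \to y = z).
A: fails — s sees both s and t.
B: fails — 3 sees both 0 and 2.
C: ✓.
D: fails — d sees both a and d.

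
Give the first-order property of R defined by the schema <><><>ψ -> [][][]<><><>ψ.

forall x forall y forall z ((x R^3 y & x R^3 z) -> exists w (y = w & z R^3 w))

This is a Sahlqvist (Geach-type) schema ◇^3□^0ψ → □^3◇^3ψ.
First-order correspondent: forall x forall y forall z ((x R^3 y & x R^3 z) -> exists w (y = w & z R^3 w)).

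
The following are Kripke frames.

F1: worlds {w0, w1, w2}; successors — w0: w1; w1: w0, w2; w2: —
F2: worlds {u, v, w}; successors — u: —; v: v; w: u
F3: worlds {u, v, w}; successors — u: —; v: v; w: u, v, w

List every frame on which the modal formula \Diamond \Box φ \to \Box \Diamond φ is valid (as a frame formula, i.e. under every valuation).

Frame correspondent (Sahlqvist): \forall x \forall y \forall z (Rxy \wedge Rxz \to \exists w (Ryw \wedge Rzw)) — i.e. convergence.
F1: fails — Rw1w2 and Rw1w2 but w2 and w2 have no common successor.
F2: fails — Rwu and Rwu but u and u have no common successor.
F3: fails — Rww and Rwu but w and u have no common successor.
Valid on no frame.

none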